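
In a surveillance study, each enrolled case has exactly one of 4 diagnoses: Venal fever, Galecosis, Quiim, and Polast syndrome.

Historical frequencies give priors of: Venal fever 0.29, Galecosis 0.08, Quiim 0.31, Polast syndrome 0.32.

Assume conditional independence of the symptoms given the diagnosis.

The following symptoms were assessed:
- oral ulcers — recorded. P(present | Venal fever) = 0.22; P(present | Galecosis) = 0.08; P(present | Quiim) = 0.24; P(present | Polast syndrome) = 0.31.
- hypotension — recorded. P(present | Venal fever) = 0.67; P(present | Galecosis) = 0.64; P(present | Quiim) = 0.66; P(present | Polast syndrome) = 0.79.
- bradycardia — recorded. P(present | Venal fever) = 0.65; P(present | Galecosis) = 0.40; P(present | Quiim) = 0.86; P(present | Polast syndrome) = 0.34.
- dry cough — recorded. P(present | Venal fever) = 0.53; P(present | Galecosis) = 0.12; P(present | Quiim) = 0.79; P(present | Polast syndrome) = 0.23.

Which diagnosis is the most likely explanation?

By Bayes' rule with conditional independence, the unnormalized weight for each hypothesis is prior × ∏ likelihoods:
  Venal fever: 0.29 × 0.22 × 0.67 × 0.65 × 0.53 = 0.014726
  Galecosis: 0.08 × 0.08 × 0.64 × 0.40 × 0.12 = 0.00019661
  Quiim: 0.31 × 0.24 × 0.66 × 0.86 × 0.79 = 0.033361
  Polast syndrome: 0.32 × 0.31 × 0.79 × 0.34 × 0.23 = 0.0061284
The unnormalized weights sum to 0.054412.
P(Venal fever | evidence) ≈ 0.014726 / 0.054412 ≈ 0.271
P(Galecosis | evidence) ≈ 0.00019661 / 0.054412 ≈ 0.004
P(Quiim | evidence) ≈ 0.033361 / 0.054412 ≈ 0.613
P(Polast syndrome | evidence) ≈ 0.0061284 / 0.054412 ≈ 0.113
The largest is 0.613, so Quiim is most probable.

Quiim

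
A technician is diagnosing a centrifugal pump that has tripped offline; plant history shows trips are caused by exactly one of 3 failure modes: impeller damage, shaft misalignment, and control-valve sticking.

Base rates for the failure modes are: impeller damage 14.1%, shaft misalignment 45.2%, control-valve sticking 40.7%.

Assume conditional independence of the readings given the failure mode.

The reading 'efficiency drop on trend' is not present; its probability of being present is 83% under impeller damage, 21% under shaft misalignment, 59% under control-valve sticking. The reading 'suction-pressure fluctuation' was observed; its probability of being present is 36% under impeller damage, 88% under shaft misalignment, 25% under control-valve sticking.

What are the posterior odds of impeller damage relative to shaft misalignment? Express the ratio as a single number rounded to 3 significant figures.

The normalizing constant cancels in an odds ratio, so compute prior × likelihood for the two hypotheses only (using 1 − P(present | H) for each absent reading):
  impeller damage: 0.141 × (1 − 0.83) × 0.36 = 0.0086292
  shaft misalignment: 0.452 × (1 − 0.21) × 0.88 = 0.31423
Odds(impeller damage : shaft misalignment) = 0.0086292 / 0.31423 ≈ 0.0275.

0.0275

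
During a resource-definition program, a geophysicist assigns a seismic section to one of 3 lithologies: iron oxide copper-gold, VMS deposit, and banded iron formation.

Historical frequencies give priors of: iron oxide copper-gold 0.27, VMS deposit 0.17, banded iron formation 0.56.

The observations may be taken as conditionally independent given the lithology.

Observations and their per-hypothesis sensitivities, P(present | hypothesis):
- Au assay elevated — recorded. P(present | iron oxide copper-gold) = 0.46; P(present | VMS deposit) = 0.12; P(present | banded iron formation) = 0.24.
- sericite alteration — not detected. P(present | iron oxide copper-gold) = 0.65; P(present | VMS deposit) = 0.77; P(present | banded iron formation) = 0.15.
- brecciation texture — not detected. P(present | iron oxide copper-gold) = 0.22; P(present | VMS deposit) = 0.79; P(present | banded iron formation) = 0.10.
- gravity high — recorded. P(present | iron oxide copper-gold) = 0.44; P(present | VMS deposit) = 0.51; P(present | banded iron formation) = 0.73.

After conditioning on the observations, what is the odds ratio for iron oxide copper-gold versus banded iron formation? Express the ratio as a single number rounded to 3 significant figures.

0.199

Unnormalized posterior weight (prior times the observation likelihoods) for each of the two hypotheses (using 1 − P(present | H) for each absent observation):
  iron oxide copper-gold: 0.27 × 0.46 × (1 − 0.65) × (1 − 0.22) × 0.44 = 0.014919
  banded iron formation: 0.56 × 0.24 × (1 − 0.15) × (1 − 0.10) × 0.73 = 0.075056
Posterior odds = 0.014919 / 0.075056 ≈ 0.199.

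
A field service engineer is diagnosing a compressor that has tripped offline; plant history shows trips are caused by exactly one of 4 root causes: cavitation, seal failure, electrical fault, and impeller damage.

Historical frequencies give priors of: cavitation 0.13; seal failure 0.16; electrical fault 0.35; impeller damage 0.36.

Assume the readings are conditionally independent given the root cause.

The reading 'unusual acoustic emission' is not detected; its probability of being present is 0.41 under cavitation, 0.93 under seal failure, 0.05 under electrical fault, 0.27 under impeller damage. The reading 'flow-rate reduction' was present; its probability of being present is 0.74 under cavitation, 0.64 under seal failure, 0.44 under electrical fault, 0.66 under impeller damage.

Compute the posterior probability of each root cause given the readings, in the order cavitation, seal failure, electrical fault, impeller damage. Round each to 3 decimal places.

Multiply each prior by the joint likelihood of the reading pattern (using 1 − P(present | H) for each absent reading):
  cavitation: 0.13 × (1 − 0.41) × 0.74 = 0.056758
  seal failure: 0.16 × (1 − 0.93) × 0.64 = 0.007168
  electrical fault: 0.35 × (1 − 0.05) × 0.44 = 0.1463
  impeller damage: 0.36 × (1 − 0.27) × 0.66 = 0.17345
Marginal likelihood of the evidence = 0.38367.
P(cavitation | evidence) = 0.056758 / 0.38367 ≈ 0.148
P(seal failure | evidence) = 0.007168 / 0.38367 ≈ 0.019
P(electrical fault | evidence) = 0.1463 / 0.38367 ≈ 0.381
P(impeller damage | evidence) = 0.17345 / 0.38367 ≈ 0.452

0.148, 0.019, 0.381, 0.452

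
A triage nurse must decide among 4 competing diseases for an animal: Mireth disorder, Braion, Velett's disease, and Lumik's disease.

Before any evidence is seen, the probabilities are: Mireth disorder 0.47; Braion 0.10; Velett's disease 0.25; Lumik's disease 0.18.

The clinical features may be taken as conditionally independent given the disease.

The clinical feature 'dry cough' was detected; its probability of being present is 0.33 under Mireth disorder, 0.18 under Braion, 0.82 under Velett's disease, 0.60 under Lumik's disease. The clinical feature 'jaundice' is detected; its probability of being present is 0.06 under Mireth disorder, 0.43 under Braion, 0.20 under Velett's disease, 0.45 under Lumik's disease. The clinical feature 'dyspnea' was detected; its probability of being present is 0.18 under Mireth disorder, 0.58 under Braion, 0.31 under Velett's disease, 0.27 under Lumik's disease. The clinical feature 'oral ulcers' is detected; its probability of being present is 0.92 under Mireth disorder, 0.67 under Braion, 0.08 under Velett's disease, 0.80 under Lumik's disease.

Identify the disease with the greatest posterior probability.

Multiply each prior by the joint likelihood of the clinical feature pattern:
  Mireth disorder: 0.47 × 0.33 × 0.06 × 0.18 × 0.92 = 0.0015411
  Braion: 0.10 × 0.18 × 0.43 × 0.58 × 0.67 = 0.0030078
  Velett's disease: 0.25 × 0.82 × 0.20 × 0.31 × 0.08 = 0.0010168
  Lumik's disease: 0.18 × 0.60 × 0.45 × 0.27 × 0.80 = 0.010498
Marginal likelihood of the evidence = 0.016063.
P(Mireth disorder | evidence) ≈ 0.0015411 / 0.016063 ≈ 0.096
P(Braion | evidence) ≈ 0.0030078 / 0.016063 ≈ 0.187
P(Velett's disease | evidence) ≈ 0.0010168 / 0.016063 ≈ 0.063
P(Lumik's disease | evidence) ≈ 0.010498 / 0.016063 ≈ 0.654
The largest is 0.654, so Lumik's disease is most probable.

Lumik's disease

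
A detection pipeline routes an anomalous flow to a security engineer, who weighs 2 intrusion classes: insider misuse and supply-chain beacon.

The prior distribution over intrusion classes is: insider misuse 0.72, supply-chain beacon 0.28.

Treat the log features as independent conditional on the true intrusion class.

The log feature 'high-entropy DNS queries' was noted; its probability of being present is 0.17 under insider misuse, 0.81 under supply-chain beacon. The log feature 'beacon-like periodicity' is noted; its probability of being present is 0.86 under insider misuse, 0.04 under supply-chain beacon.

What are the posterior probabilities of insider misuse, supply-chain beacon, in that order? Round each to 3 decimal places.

0.921, 0.079

For each hypothesis, the unnormalized posterior weight is prior × product of the log feature likelihoods:
  insider misuse: 0.72 × 0.17 × 0.86 = 0.10526
  supply-chain beacon: 0.28 × 0.81 × 0.04 = 0.009072
Normalizing constant Z = 0.10526 + 0.009072 = 0.11434.
P(insider misuse | evidence) = 0.10526 / 0.11434 ≈ 0.921
P(supply-chain beacon | evidence) = 0.009072 / 0.11434 ≈ 0.079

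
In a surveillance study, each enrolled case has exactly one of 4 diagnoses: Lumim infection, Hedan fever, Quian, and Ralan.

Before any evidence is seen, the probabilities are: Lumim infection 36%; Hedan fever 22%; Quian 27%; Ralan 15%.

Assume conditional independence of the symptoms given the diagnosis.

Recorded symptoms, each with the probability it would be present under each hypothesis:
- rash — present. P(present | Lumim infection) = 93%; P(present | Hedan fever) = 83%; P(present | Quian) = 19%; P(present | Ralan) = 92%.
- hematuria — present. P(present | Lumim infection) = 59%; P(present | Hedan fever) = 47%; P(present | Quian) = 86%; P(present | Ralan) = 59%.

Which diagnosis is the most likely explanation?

Lumim infection

Multiply each prior by the joint likelihood of the symptom pattern:
  Lumim infection: 0.36 × 0.93 × 0.59 = 0.19753
  Hedan fever: 0.22 × 0.83 × 0.47 = 0.085822
  Quian: 0.27 × 0.19 × 0.86 = 0.044118
  Ralan: 0.15 × 0.92 × 0.59 = 0.08142
Marginal likelihood of the evidence = 0.40889.
P(Lumim infection | evidence) ≈ 0.19753 / 0.40889 ≈ 0.483
P(Hedan fever | evidence) ≈ 0.085822 / 0.40889 ≈ 0.210
P(Quian | evidence) ≈ 0.044118 / 0.40889 ≈ 0.108
P(Ralan | evidence) ≈ 0.08142 / 0.40889 ≈ 0.199
The largest is 0.483, so Lumim infection is most probable.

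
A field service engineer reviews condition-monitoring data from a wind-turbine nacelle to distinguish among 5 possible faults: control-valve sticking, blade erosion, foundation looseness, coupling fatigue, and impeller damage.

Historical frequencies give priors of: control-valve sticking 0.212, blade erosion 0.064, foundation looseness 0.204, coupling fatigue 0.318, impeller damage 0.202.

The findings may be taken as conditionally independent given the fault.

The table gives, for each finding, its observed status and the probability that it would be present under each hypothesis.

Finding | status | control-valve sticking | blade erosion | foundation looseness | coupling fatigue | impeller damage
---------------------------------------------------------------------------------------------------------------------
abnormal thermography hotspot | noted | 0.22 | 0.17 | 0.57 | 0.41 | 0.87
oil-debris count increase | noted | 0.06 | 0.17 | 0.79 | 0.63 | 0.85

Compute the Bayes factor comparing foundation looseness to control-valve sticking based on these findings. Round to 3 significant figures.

Joint likelihood of the evidence pattern under each hypothesis:
  foundation looseness: 0.57 × 0.79 = 0.4503
  control-valve sticking: 0.22 × 0.06 = 0.0132
Bayes factor = 0.4503 / 0.0132 ≈ 34.1

34.1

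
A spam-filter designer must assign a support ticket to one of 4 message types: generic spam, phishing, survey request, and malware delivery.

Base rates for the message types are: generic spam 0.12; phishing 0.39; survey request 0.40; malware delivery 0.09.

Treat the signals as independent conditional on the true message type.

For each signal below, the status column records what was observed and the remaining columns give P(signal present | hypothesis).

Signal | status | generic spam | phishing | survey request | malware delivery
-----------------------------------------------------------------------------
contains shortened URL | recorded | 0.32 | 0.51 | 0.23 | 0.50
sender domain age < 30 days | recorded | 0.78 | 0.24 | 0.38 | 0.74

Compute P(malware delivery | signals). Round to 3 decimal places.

For each hypothesis, the unnormalized posterior weight is prior × product of the signal likelihoods:
  generic spam: 0.12 × 0.32 × 0.78 = 0.029952
  phishing: 0.39 × 0.51 × 0.24 = 0.047736
  survey request: 0.40 × 0.23 × 0.38 = 0.03496
  malware delivery: 0.09 × 0.50 × 0.74 = 0.0333
The unnormalized weights sum to 0.14595.
P(malware delivery | evidence) = 0.0333 / 0.14595 ≈ 0.228.

0.228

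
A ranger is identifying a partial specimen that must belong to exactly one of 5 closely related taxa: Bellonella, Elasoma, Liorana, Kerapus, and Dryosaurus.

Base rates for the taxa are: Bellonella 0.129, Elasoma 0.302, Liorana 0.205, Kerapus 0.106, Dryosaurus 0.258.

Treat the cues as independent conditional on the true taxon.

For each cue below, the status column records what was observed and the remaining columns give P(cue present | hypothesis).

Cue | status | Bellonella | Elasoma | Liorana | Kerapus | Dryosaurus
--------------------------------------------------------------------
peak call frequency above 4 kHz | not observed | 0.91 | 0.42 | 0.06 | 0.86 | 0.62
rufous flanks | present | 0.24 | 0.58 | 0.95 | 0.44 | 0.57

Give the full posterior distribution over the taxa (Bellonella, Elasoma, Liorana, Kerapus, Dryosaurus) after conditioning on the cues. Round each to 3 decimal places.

Multiply each prior by the joint likelihood of the cue pattern (using 1 − P(present | H) for each absent cue):
  Bellonella: 0.129 × (1 − 0.91) × 0.24 = 0.0027864
  Elasoma: 0.302 × (1 − 0.42) × 0.58 = 0.10159
  Liorana: 0.205 × (1 − 0.06) × 0.95 = 0.18306
  Kerapus: 0.106 × (1 − 0.86) × 0.44 = 0.0065296
  Dryosaurus: 0.258 × (1 − 0.62) × 0.57 = 0.055883
Normalizing constant Z = 0.0027864 + 0.10159 + 0.18306 + 0.0065296 + 0.055883 = 0.34986.
P(Bellonella | evidence) = 0.0027864 / 0.34986 ≈ 0.008
P(Elasoma | evidence) = 0.10159 / 0.34986 ≈ 0.290
P(Liorana | evidence) = 0.18306 / 0.34986 ≈ 0.523
P(Kerapus | evidence) = 0.0065296 / 0.34986 ≈ 0.019
P(Dryosaurus | evidence) = 0.055883 / 0.34986 ≈ 0.160

0.008, 0.290, 0.523, 0.019, 0.160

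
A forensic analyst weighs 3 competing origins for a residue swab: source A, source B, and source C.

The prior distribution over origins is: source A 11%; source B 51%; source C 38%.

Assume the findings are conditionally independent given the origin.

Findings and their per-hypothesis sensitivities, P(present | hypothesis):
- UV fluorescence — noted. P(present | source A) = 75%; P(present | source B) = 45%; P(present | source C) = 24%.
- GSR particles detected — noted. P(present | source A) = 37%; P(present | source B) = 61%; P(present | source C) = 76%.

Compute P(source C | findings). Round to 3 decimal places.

For each hypothesis, the unnormalized posterior weight is prior × product of the finding likelihoods:
  source A: 0.11 × 0.75 × 0.37 = 0.030525
  source B: 0.51 × 0.45 × 0.61 = 0.14
  source C: 0.38 × 0.24 × 0.76 = 0.069312
Normalizing constant Z = 0.030525 + 0.14 + 0.069312 = 0.23983.
P(source C | evidence) = 0.069312 / 0.23983 ≈ 0.289.

0.289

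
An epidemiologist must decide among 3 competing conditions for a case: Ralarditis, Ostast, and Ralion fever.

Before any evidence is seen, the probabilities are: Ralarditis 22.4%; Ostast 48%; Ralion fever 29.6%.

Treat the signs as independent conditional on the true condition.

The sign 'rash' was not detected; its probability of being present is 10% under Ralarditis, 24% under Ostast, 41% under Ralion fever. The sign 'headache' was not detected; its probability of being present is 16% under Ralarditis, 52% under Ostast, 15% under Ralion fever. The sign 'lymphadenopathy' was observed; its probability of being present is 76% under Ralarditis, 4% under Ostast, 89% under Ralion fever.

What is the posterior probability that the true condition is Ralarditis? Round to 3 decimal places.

By Bayes' rule with conditional independence, the unnormalized weight for each hypothesis is prior × ∏ likelihoods (using 1 − P(present | H) for each absent sign):
  Ralarditis: 0.224 × (1 − 0.10) × (1 − 0.16) × 0.76 = 0.1287
  Ostast: 0.480 × (1 − 0.24) × (1 − 0.52) × 0.04 = 0.0070042
  Ralion fever: 0.296 × (1 − 0.41) × (1 − 0.15) × 0.89 = 0.13212
Marginal likelihood of the evidence = 0.26782.
P(Ralarditis | evidence) = 0.1287 / 0.26782 ≈ 0.481.

0.481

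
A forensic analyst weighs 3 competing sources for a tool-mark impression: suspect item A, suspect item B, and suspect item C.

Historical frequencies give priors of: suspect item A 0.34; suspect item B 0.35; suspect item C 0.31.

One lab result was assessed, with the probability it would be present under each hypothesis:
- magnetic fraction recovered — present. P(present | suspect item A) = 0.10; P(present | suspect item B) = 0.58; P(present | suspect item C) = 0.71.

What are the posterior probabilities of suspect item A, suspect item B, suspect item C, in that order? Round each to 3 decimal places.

By Bayes' rule, the unnormalized weight for each hypothesis is prior × likelihood:
  suspect item A: 0.34 × 0.10 = 0.034
  suspect item B: 0.35 × 0.58 = 0.203
  suspect item C: 0.31 × 0.71 = 0.2201
The unnormalized weights sum to 0.4571.
P(suspect item A | evidence) = 0.034 / 0.4571 ≈ 0.074
P(suspect item B | evidence) = 0.203 / 0.4571 ≈ 0.444
P(suspect item C | evidence) = 0.2201 / 0.4571 ≈ 0.482

0.074, 0.444, 0.482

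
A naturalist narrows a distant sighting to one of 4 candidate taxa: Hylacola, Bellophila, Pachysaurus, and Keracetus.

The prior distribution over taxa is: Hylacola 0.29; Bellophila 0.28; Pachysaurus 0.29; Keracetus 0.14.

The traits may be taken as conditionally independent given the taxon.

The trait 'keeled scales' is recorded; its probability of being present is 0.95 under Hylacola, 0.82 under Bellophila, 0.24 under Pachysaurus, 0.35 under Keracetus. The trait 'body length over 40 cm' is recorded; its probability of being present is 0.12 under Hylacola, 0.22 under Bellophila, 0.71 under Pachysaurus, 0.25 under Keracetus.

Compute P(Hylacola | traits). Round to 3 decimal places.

By Bayes' rule with conditional independence, the unnormalized weight for each hypothesis is prior × ∏ likelihoods:
  Hylacola: 0.29 × 0.95 × 0.12 = 0.03306
  Bellophila: 0.28 × 0.82 × 0.22 = 0.050512
  Pachysaurus: 0.29 × 0.24 × 0.71 = 0.049416
  Keracetus: 0.14 × 0.35 × 0.25 = 0.01225
Normalizing constant Z = 0.03306 + 0.050512 + 0.049416 + 0.01225 = 0.14524.
P(Hylacola | evidence) = 0.03306 / 0.14524 ≈ 0.228.

0.228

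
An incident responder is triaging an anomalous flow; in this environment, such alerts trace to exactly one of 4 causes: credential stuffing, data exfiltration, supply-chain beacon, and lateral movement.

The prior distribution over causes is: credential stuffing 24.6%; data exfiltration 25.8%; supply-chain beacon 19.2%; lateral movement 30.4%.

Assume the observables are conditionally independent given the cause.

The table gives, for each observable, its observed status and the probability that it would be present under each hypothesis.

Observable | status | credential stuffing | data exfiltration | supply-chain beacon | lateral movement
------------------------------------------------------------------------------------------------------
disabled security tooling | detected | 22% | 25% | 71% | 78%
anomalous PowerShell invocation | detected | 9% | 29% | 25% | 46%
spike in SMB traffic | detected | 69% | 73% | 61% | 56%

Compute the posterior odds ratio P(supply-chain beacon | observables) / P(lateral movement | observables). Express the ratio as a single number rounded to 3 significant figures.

Posterior odds equal prior odds times the likelihood ratio; only the two competing hypotheses matter.
  supply-chain beacon: 0.192 × 0.71 × 0.25 × 0.61 = 0.020789
  lateral movement: 0.304 × 0.78 × 0.46 × 0.56 = 0.061082
Odds(supply-chain beacon : lateral movement) = 0.020789 / 0.061082 ≈ 0.340.

0.340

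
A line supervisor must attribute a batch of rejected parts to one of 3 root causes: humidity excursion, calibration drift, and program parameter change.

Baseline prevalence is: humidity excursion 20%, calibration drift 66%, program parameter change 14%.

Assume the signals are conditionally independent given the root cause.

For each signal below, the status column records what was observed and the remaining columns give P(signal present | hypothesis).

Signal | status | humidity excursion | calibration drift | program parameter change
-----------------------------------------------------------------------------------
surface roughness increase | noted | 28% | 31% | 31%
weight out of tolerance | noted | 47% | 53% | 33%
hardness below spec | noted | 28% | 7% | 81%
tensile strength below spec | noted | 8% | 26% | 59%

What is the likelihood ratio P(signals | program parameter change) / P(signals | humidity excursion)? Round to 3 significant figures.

16.6

Joint likelihood of the signal pattern under each hypothesis:
  program parameter change: 0.31 × 0.33 × 0.81 × 0.59 = 0.048889
  humidity excursion: 0.28 × 0.47 × 0.28 × 0.08 = 0.0029478
Bayes factor = 0.048889 / 0.0029478 ≈ 16.6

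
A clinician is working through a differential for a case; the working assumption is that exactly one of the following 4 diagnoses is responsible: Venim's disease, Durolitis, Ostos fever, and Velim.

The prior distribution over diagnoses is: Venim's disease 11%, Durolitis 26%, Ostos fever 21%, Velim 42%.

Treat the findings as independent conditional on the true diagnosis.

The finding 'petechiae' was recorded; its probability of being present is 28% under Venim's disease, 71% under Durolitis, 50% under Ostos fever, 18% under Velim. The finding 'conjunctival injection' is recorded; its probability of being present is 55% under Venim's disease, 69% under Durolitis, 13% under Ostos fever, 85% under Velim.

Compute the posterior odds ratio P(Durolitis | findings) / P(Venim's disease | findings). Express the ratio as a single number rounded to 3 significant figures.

Posterior odds equal prior odds times the likelihood ratio; only the two competing hypotheses matter.
  Durolitis: 0.26 × 0.71 × 0.69 = 0.12737
  Venim's disease: 0.11 × 0.28 × 0.55 = 0.01694
Posterior odds = 0.12737 / 0.01694 ≈ 7.52.

7.52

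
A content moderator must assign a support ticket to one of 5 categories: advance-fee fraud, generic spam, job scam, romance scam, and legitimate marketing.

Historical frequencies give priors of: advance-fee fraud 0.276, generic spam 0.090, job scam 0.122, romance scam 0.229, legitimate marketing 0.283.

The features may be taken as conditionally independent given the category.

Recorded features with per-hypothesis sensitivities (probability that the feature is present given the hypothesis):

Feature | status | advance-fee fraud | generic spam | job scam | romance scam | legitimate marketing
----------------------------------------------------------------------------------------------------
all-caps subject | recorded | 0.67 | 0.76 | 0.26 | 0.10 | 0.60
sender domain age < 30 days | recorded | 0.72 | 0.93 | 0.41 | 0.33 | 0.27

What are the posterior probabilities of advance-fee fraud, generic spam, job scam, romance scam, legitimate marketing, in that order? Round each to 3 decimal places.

0.506, 0.242, 0.049, 0.029, 0.174

For each hypothesis, the unnormalized posterior weight is prior × product of the feature likelihoods:
  advance-fee fraud: 0.276 × 0.67 × 0.72 = 0.13314
  generic spam: 0.090 × 0.76 × 0.93 = 0.063612
  job scam: 0.122 × 0.26 × 0.41 = 0.013005
  romance scam: 0.229 × 0.10 × 0.33 = 0.007557
  legitimate marketing: 0.283 × 0.60 × 0.27 = 0.045846
Marginal likelihood of the evidence = 0.26316.
P(advance-fee fraud | evidence) = 0.13314 / 0.26316 ≈ 0.506
P(generic spam | evidence) = 0.063612 / 0.26316 ≈ 0.242
P(job scam | evidence) = 0.013005 / 0.26316 ≈ 0.049
P(romance scam | evidence) = 0.007557 / 0.26316 ≈ 0.029
P(legitimate marketing | evidence) = 0.045846 / 0.26316 ≈ 0.174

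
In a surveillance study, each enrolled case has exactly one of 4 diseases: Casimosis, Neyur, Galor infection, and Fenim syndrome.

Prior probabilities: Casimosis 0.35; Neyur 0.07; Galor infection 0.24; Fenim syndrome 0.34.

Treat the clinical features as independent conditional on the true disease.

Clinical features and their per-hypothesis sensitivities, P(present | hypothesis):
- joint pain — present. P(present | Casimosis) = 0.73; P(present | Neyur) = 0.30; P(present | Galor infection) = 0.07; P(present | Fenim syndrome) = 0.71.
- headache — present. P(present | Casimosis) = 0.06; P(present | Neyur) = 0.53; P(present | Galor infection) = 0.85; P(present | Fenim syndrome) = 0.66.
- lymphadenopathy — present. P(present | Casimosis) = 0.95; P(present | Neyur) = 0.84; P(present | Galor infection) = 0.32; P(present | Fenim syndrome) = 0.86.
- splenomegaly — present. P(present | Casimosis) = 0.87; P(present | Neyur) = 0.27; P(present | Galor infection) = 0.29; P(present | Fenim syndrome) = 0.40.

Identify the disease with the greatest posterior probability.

Fenim syndrome

Multiply each prior by the joint likelihood of the clinical feature pattern:
  Casimosis: 0.35 × 0.73 × 0.06 × 0.95 × 0.87 = 0.01267
  Neyur: 0.07 × 0.30 × 0.53 × 0.84 × 0.27 = 0.0025243
  Galor infection: 0.24 × 0.07 × 0.85 × 0.32 × 0.29 = 0.0013252
  Fenim syndrome: 0.34 × 0.71 × 0.66 × 0.86 × 0.40 = 0.054807
The unnormalized weights sum to 0.071327.
P(Casimosis | evidence) ≈ 0.01267 / 0.071327 ≈ 0.178
P(Neyur | evidence) ≈ 0.0025243 / 0.071327 ≈ 0.035
P(Galor infection | evidence) ≈ 0.0013252 / 0.071327 ≈ 0.019
P(Fenim syndrome | evidence) ≈ 0.054807 / 0.071327 ≈ 0.768
The largest is 0.768, so Fenim syndrome is most probable.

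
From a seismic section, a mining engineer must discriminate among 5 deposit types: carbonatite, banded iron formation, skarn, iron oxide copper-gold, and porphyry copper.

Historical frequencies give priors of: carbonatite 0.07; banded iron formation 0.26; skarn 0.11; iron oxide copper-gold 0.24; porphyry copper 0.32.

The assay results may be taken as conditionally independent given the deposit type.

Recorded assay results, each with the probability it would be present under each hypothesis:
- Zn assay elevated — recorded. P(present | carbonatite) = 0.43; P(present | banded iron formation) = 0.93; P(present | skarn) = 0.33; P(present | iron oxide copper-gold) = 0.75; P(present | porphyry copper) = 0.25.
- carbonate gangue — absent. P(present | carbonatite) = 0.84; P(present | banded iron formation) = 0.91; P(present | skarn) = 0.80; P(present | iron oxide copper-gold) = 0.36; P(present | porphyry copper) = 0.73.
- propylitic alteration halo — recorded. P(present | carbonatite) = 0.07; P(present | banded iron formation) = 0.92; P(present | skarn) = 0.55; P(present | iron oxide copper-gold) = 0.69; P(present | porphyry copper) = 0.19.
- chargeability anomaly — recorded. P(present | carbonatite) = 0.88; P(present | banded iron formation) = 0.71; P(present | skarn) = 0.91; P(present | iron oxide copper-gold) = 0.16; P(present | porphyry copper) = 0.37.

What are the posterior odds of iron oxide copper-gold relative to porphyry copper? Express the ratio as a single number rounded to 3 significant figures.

8.38

Posterior odds equal prior odds times the likelihood ratio; only the two competing hypotheses matter (using 1 − P(present | H) for each absent assay result).
  iron oxide copper-gold: 0.24 × 0.75 × (1 − 0.36) × 0.69 × 0.16 = 0.012718
  porphyry copper: 0.32 × 0.25 × (1 − 0.73) × 0.19 × 0.37 = 0.0015185
Posterior odds = 0.012718 / 0.0015185 ≈ 8.38.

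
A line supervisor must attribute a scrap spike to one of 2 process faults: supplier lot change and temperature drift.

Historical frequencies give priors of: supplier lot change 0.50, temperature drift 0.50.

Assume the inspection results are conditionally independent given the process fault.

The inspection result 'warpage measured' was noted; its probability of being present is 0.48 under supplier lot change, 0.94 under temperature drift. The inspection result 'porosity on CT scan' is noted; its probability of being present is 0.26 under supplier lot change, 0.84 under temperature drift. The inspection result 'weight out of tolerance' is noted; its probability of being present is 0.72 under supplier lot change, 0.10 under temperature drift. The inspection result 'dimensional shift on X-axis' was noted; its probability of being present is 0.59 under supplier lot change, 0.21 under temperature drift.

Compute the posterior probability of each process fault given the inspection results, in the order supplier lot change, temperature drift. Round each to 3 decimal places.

By Bayes' rule with conditional independence, the unnormalized weight for each hypothesis is prior × ∏ likelihoods:
  supplier lot change: 0.50 × 0.48 × 0.26 × 0.72 × 0.59 = 0.026508
  temperature drift: 0.50 × 0.94 × 0.84 × 0.10 × 0.21 = 0.0082908
Normalizing constant Z = 0.026508 + 0.0082908 = 0.034798.
P(supplier lot change | evidence) = 0.026508 / 0.034798 ≈ 0.762
P(temperature drift | evidence) = 0.0082908 / 0.034798 ≈ 0.238

0.762, 0.238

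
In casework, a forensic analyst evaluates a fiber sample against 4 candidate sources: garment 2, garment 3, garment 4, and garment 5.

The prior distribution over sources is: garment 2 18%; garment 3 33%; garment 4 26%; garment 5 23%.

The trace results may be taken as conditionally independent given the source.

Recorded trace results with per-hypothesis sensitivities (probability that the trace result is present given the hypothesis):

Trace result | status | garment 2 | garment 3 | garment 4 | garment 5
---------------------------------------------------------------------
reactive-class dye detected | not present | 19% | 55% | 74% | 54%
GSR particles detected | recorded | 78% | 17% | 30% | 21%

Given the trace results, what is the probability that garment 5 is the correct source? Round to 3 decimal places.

0.122

For each hypothesis, the unnormalized posterior weight is prior × product of the trace result likelihoods (using 1 − P(present | H) for each absent trace result):
  garment 2: 0.18 × (1 − 0.19) × 0.78 = 0.11372
  garment 3: 0.33 × (1 − 0.55) × 0.17 = 0.025245
  garment 4: 0.26 × (1 − 0.74) × 0.30 = 0.02028
  garment 5: 0.23 × (1 − 0.54) × 0.21 = 0.022218
Marginal likelihood of the evidence = 0.18147.
P(garment 5 | evidence) = 0.022218 / 0.18147 ≈ 0.122.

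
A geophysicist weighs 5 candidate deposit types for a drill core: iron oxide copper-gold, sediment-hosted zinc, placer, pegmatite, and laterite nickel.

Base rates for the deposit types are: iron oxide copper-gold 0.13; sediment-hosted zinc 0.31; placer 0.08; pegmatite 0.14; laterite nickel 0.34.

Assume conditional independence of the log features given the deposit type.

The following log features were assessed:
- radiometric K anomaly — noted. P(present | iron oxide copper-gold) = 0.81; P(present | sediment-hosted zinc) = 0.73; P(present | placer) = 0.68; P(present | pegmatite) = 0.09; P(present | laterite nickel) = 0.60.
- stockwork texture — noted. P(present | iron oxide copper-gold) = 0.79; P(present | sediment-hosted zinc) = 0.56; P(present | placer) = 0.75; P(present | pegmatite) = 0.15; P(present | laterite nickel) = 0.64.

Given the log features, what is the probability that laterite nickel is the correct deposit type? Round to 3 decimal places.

0.341

Multiply each prior by the joint likelihood of the log feature pattern:
  iron oxide copper-gold: 0.13 × 0.81 × 0.79 = 0.083187
  sediment-hosted zinc: 0.31 × 0.73 × 0.56 = 0.12673
  placer: 0.08 × 0.68 × 0.75 = 0.0408
  pegmatite: 0.14 × 0.09 × 0.15 = 0.00189
  laterite nickel: 0.34 × 0.60 × 0.64 = 0.13056
Marginal likelihood of the evidence = 0.38317.
P(laterite nickel | evidence) = 0.13056 / 0.38317 ≈ 0.341.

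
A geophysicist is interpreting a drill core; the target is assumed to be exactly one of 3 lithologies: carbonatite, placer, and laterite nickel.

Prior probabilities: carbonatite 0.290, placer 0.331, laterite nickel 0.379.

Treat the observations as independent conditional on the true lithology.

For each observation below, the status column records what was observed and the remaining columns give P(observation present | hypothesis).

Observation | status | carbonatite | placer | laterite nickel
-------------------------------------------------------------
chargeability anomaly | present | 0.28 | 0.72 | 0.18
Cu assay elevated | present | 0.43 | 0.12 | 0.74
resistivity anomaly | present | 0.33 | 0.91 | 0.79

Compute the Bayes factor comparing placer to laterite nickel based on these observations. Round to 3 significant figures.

0.747

Take the product of per-observation likelihoods under each hypothesis, then divide.
  placer: 0.72 × 0.12 × 0.91 = 0.078624
  laterite nickel: 0.18 × 0.74 × 0.79 = 0.10523
Bayes factor = 0.078624 / 0.10523 ≈ 0.747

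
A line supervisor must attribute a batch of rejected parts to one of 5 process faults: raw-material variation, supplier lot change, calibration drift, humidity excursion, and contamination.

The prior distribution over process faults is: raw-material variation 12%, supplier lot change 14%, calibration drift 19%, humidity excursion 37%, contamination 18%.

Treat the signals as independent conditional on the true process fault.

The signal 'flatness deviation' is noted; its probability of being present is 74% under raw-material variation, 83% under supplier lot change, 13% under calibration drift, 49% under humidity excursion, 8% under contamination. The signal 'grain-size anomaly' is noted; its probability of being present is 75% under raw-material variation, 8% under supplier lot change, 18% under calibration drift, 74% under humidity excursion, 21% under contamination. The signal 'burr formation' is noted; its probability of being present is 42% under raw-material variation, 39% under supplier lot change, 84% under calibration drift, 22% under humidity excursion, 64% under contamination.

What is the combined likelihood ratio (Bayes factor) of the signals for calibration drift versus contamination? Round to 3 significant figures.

The Bayes factor is the ratio of the joint likelihoods of the signal pattern under the two hypotheses.
  calibration drift: 0.13 × 0.18 × 0.84 = 0.019656
  contamination: 0.08 × 0.21 × 0.64 = 0.010752
Bayes factor = 0.019656 / 0.010752 ≈ 1.83

1.83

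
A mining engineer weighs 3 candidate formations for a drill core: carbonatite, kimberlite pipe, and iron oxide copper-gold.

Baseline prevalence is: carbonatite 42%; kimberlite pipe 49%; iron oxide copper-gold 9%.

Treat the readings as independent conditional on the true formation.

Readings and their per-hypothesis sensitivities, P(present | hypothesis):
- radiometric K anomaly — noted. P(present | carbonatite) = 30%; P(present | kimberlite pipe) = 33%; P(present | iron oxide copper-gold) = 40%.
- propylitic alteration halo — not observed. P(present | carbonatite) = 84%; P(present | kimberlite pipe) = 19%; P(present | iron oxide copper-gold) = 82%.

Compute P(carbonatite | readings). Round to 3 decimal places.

By Bayes' rule with conditional independence, the unnormalized weight for each hypothesis is prior × ∏ likelihoods (using 1 − P(present | H) for each absent reading):
  carbonatite: 0.42 × 0.30 × (1 − 0.84) = 0.02016
  kimberlite pipe: 0.49 × 0.33 × (1 − 0.19) = 0.13098
  iron oxide copper-gold: 0.09 × 0.40 × (1 − 0.82) = 0.00648
Marginal likelihood of the evidence = 0.15762.
P(carbonatite | evidence) = 0.02016 / 0.15762 ≈ 0.128.

0.128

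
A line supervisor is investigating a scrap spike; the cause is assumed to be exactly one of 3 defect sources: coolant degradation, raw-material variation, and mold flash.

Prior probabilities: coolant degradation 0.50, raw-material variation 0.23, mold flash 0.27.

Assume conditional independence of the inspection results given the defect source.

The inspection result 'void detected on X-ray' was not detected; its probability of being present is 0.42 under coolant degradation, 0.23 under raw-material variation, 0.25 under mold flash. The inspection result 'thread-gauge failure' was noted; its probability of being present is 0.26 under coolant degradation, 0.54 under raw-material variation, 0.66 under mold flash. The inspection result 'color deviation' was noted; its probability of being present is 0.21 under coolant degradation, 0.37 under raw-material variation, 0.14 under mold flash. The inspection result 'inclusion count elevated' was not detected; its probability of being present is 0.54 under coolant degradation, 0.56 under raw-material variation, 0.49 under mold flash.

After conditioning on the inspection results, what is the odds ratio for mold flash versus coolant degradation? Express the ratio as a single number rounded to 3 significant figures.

1.31

Posterior odds equal prior odds times the likelihood ratio; only the two competing hypotheses matter (using 1 − P(present | H) for each absent inspection result).
  mold flash: 0.27 × (1 − 0.25) × 0.66 × 0.14 × (1 − 0.49) = 0.0095426
  coolant degradation: 0.50 × (1 − 0.42) × 0.26 × 0.21 × (1 − 0.54) = 0.0072836
Odds(mold flash : coolant degradation) = 0.0095426 / 0.0072836 ≈ 1.31.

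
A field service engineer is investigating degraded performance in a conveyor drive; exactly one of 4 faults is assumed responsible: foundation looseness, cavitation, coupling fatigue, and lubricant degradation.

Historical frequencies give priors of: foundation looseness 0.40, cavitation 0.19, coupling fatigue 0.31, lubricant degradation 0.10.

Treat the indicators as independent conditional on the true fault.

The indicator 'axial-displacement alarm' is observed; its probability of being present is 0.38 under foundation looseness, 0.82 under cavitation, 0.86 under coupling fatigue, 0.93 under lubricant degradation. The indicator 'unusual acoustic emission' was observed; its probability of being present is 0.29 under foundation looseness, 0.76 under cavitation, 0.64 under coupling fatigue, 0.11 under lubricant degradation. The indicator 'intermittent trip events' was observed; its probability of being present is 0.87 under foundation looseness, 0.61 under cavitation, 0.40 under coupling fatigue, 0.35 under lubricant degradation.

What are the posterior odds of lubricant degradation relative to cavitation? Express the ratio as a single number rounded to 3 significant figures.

The normalizing constant cancels in an odds ratio, so compute prior × likelihood for the two hypotheses only:
  lubricant degradation: 0.10 × 0.93 × 0.11 × 0.35 = 0.0035805
  cavitation: 0.19 × 0.82 × 0.76 × 0.61 = 0.072229
Odds(lubricant degradation : cavitation) = 0.0035805 / 0.072229 ≈ 0.0496.

0.0496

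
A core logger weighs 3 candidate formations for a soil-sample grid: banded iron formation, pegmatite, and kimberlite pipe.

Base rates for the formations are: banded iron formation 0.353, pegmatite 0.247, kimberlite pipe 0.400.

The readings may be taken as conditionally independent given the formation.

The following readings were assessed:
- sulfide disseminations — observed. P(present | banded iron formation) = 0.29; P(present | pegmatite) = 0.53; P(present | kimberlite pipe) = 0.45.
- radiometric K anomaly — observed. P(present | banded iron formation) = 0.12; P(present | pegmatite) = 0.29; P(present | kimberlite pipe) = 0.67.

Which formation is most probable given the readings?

kimberlite pipe

For each hypothesis, the unnormalized posterior weight is prior × product of the reading likelihoods:
  banded iron formation: 0.353 × 0.29 × 0.12 = 0.012284
  pegmatite: 0.247 × 0.53 × 0.29 = 0.037964
  kimberlite pipe: 0.400 × 0.45 × 0.67 = 0.1206
Normalizing constant Z = 0.012284 + 0.037964 + 0.1206 = 0.17085.
P(banded iron formation | evidence) ≈ 0.012284 / 0.17085 ≈ 0.072
P(pegmatite | evidence) ≈ 0.037964 / 0.17085 ≈ 0.222
P(kimberlite pipe | evidence) ≈ 0.1206 / 0.17085 ≈ 0.706
The largest is 0.706, so kimberlite pipe is most probable.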